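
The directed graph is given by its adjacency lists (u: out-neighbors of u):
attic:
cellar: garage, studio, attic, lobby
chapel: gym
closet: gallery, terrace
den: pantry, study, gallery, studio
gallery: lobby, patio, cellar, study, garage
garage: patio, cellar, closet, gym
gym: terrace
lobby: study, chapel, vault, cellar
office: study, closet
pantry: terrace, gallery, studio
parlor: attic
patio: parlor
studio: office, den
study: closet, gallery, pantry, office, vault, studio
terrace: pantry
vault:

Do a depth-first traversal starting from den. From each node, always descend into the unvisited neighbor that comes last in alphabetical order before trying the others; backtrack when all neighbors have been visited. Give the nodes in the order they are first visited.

Visit den
den → study
study → vault
study → studio
studio → office
office → closet
closet → terrace
terrace → pantry
pantry → gallery
gallery → patio
patio → parlor
parlor → attic
gallery → lobby
lobby → chapel
chapel → gym
lobby → cellar
cellar → garage

den study vault studio office closet terrace pantry gallery patio parlor attic lobby chapel gym cellar garage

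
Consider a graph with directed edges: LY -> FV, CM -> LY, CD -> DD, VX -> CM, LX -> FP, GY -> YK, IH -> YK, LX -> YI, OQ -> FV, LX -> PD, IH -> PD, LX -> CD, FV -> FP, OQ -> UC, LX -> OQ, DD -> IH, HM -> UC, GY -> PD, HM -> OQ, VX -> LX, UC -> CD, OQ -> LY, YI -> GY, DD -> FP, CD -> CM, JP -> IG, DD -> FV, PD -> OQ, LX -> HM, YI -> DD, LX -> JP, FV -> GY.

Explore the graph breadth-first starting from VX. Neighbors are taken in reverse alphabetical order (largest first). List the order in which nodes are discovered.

Visit VX; enqueue LX, CM → queue [LX, CM]
Visit LX; enqueue YI, PD, OQ, JP, HM, FP, CD → queue [CM, YI, PD, OQ, JP, HM, FP, CD]
Visit CM; enqueue LY → queue [YI, PD, OQ, JP, HM, FP, CD, LY]
Visit YI; enqueue GY, DD → queue [PD, OQ, JP, HM, FP, CD, LY, GY, DD]
Visit PD → queue [OQ, JP, HM, FP, CD, LY, GY, DD]
Visit OQ; enqueue UC, FV → queue [JP, HM, FP, CD, LY, GY, DD, UC, FV]
Visit JP; enqueue IG → queue [HM, FP, CD, LY, GY, DD, UC, FV, IG]
Visit HM → queue [FP, CD, LY, GY, DD, UC, FV, IG]
Visit FP → queue [CD, LY, GY, DD, UC, FV, IG]
Visit CD → queue [LY, GY, DD, UC, FV, IG]
Visit LY → queue [GY, DD, UC, FV, IG]
Visit GY; enqueue YK → queue [DD, UC, FV, IG, YK]
Visit DD; enqueue IH → queue [UC, FV, IG, YK, IH]
Visit UC → queue [FV, IG, YK, IH]
Visit FV → queue [IG, YK, IH]
Visit IG → queue [YK, IH]
Visit YK → queue [IH]
Visit IH → queue []

VX -> LX -> CM -> YI -> PD -> OQ -> JP -> HM -> FP -> CD -> LY -> GY -> DD -> UC -> FV -> IG -> YK -> IH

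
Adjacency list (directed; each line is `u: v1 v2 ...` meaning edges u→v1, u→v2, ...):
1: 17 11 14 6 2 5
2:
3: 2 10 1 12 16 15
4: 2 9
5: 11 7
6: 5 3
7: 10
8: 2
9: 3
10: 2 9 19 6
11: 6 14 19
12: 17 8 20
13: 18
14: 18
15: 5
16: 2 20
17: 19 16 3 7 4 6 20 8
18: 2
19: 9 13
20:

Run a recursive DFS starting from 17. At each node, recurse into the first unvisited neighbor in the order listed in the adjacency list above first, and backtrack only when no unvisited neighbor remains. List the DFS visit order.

Visit 17
17 → 19
19 → 9
9 → 3
3 → 2
3 → 10
10 → 6
6 → 5
5 → 11
11 → 14
14 → 18
5 → 7
3 → 1
3 → 12
12 → 8
12 → 20
3 → 16
3 → 15
19 → 13
17 → 4

17, 19, 9, 3, 2, 10, 6, 5, 11, 14, 18, 7, 1, 12, 8, 20, 16, 15, 13, 4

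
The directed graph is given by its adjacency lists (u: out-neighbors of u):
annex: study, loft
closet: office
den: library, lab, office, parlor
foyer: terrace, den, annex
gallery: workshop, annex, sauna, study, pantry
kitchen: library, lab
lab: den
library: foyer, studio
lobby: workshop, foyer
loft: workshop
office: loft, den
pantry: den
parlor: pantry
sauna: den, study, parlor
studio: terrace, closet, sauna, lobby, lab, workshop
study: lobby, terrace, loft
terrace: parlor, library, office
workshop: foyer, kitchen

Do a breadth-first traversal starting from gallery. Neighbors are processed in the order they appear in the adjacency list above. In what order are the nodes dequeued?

Visit gallery; enqueue workshop, annex, sauna, study, pantry → queue [workshop, annex, sauna, study, pantry]
Visit workshop; enqueue foyer, kitchen → queue [annex, sauna, study, pantry, foyer, kitchen]
Visit annex; enqueue loft → queue [sauna, study, pantry, foyer, kitchen, loft]
Visit sauna; enqueue den, parlor → queue [study, pantry, foyer, kitchen, loft, den, parlor]
Visit study; enqueue lobby, terrace → queue [pantry, foyer, kitchen, loft, den, parlor, lobby, terrace]
Visit pantry → queue [foyer, kitchen, loft, den, parlor, lobby, terrace]
Visit foyer → queue [kitchen, loft, den, parlor, lobby, terrace]
Visit kitchen; enqueue library, lab → queue [loft, den, parlor, lobby, terrace, library, lab]
Visit loft → queue [den, parlor, lobby, terrace, library, lab]
Visit den; enqueue office → queue [parlor, lobby, terrace, library, lab, office]
Visit parlor → queue [lobby, terrace, library, lab, office]
Visit lobby → queue [terrace, library, lab, office]
Visit terrace → queue [library, lab, office]
Visit library; enqueue studio → queue [lab, office, studio]
Visit lab → queue [office, studio]
Visit office → queue [studio]
Visit studio; enqueue closet → queue [closet]
Visit closet → queue []

gallery → workshop → annex → sauna → study → pantry → foyer → kitchen → loft → den → parlor → lobby → terrace → library → lab → office → studio → closet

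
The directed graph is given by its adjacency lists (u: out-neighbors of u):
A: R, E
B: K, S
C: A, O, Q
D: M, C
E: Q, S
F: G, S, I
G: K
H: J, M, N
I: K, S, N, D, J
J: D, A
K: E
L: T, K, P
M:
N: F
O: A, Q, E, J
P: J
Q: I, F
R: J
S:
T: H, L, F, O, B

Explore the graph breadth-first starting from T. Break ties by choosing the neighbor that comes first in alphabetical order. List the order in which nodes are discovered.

Visit T; enqueue B, F, H, L, O → queue [B, F, H, L, O]
Visit B; enqueue K, S → queue [F, H, L, O, K, S]
Visit F; enqueue G, I → queue [H, L, O, K, S, G, I]
Visit H; enqueue J, M, N → queue [L, O, K, S, G, I, J, M, N]
Visit L; enqueue P → queue [O, K, S, G, I, J, M, N, P]
Visit O; enqueue A, E, Q → queue [K, S, G, I, J, M, N, P, A, E, Q]
Visit K → queue [S, G, I, J, M, N, P, A, E, Q]
Visit S → queue [G, I, J, M, N, P, A, E, Q]
Visit G → queue [I, J, M, N, P, A, E, Q]
Visit I; enqueue D → queue [J, M, N, P, A, E, Q, D]
Visit J → queue [M, N, P, A, E, Q, D]
Visit M → queue [N, P, A, E, Q, D]
Visit N → queue [P, A, E, Q, D]
Visit P → queue [A, E, Q, D]
Visit A; enqueue R → queue [E, Q, D, R]
Visit E → queue [Q, D, R]
Visit Q → queue [D, R]
Visit D; enqueue C → queue [R, C]
Visit R → queue [C]
Visit C → queue []

T -> B -> F -> H -> L -> O -> K -> S -> G -> I -> J -> M -> N -> P -> A -> E -> Q -> D -> R -> C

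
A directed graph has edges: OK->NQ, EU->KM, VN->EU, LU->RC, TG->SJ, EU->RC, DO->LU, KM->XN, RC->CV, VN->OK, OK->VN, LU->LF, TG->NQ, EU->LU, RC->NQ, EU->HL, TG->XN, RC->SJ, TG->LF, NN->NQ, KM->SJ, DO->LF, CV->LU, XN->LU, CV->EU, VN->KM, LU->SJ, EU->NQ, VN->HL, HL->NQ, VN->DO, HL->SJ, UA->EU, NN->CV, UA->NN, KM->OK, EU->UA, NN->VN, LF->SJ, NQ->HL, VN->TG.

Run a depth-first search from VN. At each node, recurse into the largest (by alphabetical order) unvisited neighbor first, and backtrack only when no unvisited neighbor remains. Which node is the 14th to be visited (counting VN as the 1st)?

Visit VN
VN → TG
TG → XN
XN → LU
LU → SJ
LU → RC
RC → NQ
NQ → HL
RC → CV
CV → EU
EU → UA
UA → NN
EU → KM
KM → OK
LU → LF
VN → DO

Visit order: VN, TG, XN, LU, SJ, RC, NQ, HL, CV, EU, UA, NN, KM, OK, LF, DO

OK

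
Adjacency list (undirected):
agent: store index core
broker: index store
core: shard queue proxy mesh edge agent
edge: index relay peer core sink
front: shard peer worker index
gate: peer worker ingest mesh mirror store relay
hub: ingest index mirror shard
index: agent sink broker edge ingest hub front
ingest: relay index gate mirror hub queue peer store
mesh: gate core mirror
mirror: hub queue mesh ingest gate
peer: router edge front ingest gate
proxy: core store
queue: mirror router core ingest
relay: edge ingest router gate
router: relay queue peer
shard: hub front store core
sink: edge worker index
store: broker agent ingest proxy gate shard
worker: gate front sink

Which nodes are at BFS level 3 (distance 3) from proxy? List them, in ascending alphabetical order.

Level 0: proxy
Level 1: core, store
Level 2: agent, broker, edge, gate, ingest, mesh, queue, shard
Level 3: front, hub, index, mirror, peer, relay, router, sink, worker

front, hub, index, mirror, peer, relay, router, sink, worker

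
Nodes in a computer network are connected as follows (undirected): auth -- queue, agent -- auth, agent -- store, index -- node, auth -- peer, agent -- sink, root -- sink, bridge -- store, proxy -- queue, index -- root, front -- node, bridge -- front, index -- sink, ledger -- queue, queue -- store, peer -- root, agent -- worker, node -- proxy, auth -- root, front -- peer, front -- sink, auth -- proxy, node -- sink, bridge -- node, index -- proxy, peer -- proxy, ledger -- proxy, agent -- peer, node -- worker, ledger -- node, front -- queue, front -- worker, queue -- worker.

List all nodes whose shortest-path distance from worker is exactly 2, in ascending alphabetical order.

auth, bridge, index, ledger, peer, proxy, sink, store

Level 0: worker
Level 1: agent, front, node, queue
Level 2: auth, bridge, index, ledger, peer, proxy, sink, store
Level 3: root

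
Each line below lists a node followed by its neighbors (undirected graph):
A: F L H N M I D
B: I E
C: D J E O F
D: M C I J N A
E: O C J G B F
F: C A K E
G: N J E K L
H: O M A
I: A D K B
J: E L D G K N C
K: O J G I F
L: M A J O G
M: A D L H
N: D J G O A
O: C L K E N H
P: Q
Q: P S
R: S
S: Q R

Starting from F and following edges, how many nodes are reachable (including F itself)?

BFS from F visits: F, C, A, K, E, D, J, O, L, H, N, M, I, G, B
Reachable nodes: 15 of 19 total.

15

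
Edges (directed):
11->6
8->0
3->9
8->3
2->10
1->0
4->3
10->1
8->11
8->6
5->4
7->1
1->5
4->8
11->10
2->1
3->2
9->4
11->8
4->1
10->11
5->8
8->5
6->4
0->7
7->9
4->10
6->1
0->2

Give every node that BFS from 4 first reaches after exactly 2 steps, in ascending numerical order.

0, 2, 5, 6, 9, 11

Level 0: 4
Level 1: 1, 3, 8, 10
Level 2: 0, 2, 5, 6, 9, 11
Level 3: 7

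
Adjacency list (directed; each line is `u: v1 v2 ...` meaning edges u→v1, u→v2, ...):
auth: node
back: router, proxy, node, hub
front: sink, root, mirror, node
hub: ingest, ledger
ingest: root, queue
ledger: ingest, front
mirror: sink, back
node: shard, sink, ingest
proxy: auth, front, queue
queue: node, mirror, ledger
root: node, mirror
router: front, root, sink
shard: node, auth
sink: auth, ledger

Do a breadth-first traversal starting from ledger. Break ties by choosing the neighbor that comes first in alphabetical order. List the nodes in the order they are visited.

Visit ledger; enqueue front, ingest → queue [front, ingest]
Visit front; enqueue mirror, node, root, sink → queue [ingest, mirror, node, root, sink]
Visit ingest; enqueue queue → queue [mirror, node, root, sink, queue]
Visit mirror; enqueue back → queue [node, root, sink, queue, back]
Visit node; enqueue shard → queue [root, sink, queue, back, shard]
Visit root → queue [sink, queue, back, shard]
Visit sink; enqueue auth → queue [queue, back, shard, auth]
Visit queue → queue [back, shard, auth]
Visit back; enqueue hub, proxy, router → queue [shard, auth, hub, proxy, router]
Visit shard → queue [auth, hub, proxy, router]
Visit auth → queue [hub, proxy, router]
Visit hub → queue [proxy, router]
Visit proxy → queue [router]
Visit router → queue []

ledger front ingest mirror node root sink queue back shard auth hub proxy router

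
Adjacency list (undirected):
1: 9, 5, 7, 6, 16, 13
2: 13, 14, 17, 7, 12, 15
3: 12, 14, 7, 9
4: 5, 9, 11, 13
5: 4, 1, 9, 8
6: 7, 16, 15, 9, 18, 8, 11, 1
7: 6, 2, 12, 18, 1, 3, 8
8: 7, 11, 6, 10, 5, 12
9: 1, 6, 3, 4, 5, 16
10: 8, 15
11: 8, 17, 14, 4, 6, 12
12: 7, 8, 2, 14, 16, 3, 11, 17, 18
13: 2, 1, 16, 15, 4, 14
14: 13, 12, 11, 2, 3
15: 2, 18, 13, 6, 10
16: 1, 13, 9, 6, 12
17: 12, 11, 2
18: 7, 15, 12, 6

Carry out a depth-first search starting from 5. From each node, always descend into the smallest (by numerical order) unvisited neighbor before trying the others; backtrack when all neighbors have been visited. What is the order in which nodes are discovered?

5, 1, 6, 7, 2, 12, 3, 9, 4, 11, 8, 10, 15, 13, 14, 16, 18, 17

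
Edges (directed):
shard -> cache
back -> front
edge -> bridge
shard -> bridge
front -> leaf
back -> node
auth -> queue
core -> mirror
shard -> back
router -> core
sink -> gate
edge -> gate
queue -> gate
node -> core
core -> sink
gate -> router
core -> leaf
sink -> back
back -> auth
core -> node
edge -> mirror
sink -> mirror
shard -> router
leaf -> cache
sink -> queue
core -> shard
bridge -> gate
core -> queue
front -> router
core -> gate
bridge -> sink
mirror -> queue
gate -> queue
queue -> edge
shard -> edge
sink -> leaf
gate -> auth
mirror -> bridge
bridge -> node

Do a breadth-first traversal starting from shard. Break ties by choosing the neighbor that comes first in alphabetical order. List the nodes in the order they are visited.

shard back bridge cache edge router auth front node gate sink mirror core queue leaf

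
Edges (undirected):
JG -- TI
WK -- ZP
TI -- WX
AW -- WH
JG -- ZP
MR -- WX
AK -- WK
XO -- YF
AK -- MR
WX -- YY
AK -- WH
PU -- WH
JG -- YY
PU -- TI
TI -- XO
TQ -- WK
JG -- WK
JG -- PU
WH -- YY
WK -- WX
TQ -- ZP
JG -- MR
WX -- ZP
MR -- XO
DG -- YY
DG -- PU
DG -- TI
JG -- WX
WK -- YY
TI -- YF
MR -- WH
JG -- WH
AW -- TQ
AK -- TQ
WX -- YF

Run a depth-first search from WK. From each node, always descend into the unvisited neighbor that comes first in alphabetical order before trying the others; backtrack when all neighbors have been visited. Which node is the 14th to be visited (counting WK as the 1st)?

TQ

Visit WK
WK → AK
AK → MR
MR → JG
JG → PU
PU → DG
DG → TI
TI → WX
WX → YF
YF → XO
WX → YY
YY → WH
WH → AW
AW → TQ
TQ → ZP

Visit order: WK, AK, MR, JG, PU, DG, TI, WX, YF, XO, YY, WH, AW, TQ, ZP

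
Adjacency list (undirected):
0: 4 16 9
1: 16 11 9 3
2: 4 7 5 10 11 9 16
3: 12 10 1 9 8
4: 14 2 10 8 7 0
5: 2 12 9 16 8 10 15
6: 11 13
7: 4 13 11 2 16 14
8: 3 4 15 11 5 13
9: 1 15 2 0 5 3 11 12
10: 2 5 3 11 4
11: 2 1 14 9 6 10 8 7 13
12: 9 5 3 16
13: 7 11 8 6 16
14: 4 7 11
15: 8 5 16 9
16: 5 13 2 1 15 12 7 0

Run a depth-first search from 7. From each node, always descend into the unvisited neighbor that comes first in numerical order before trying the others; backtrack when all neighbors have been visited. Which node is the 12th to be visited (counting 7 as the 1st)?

6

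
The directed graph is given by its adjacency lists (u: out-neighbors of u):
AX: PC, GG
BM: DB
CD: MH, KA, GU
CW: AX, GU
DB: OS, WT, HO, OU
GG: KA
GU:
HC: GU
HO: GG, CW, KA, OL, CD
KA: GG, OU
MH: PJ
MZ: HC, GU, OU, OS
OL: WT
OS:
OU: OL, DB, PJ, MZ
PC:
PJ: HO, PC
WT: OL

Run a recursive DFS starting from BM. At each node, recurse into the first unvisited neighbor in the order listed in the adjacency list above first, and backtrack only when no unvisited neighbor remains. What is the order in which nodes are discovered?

BM, DB, OS, WT, OL, HO, GG, KA, OU, PJ, PC, MZ, HC, GU, CW, AX, CD, MH

Visit BM
BM → DB
DB → OS
DB → WT
WT → OL
DB → HO
HO → GG
GG → KA
KA → OU
OU → PJ
PJ → PC
OU → MZ
MZ → HC
HC → GU
HO → CW
CW → AX
HO → CD
CD → MH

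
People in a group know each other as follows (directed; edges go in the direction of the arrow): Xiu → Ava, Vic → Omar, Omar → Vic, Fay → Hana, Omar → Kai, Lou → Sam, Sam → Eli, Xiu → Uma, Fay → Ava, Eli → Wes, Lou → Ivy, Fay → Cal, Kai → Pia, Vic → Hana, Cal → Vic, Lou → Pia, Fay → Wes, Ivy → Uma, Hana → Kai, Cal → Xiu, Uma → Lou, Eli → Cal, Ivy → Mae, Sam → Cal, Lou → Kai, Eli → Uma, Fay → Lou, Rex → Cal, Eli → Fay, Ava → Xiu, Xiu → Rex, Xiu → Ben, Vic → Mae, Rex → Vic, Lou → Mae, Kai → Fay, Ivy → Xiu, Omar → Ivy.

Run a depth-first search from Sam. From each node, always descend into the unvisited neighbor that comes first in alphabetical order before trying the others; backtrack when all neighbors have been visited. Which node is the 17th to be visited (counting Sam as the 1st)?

Visit Sam
Sam → Cal
Cal → Vic
Vic → Hana
Hana → Kai
Kai → Fay
Fay → Ava
Ava → Xiu
Xiu → Ben
Xiu → Rex
Xiu → Uma
Uma → Lou
Lou → Ivy
Ivy → Mae
Lou → Pia
Fay → Wes
Vic → Omar
Sam → Eli

Visit order: Sam, Cal, Vic, Hana, Kai, Fay, Ava, Xiu, Ben, Rex, Uma, Lou, Ivy, Mae, Pia, Wes, Omar, Eli

Omar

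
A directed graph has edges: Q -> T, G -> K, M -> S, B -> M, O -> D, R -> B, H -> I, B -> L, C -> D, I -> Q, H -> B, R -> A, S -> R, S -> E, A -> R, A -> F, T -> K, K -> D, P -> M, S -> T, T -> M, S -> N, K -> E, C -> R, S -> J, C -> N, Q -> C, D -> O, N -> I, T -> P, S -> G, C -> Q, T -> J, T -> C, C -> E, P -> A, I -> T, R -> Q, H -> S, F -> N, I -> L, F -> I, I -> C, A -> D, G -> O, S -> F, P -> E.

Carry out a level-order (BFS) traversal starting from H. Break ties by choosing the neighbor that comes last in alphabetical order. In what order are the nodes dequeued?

Visit H; enqueue S, I, B → queue [S, I, B]
Visit S; enqueue T, R, N, J, G, F, E → queue [I, B, T, R, N, J, G, F, E]
Visit I; enqueue Q, L, C → queue [B, T, R, N, J, G, F, E, Q, L, C]
Visit B; enqueue M → queue [T, R, N, J, G, F, E, Q, L, C, M]
Visit T; enqueue P, K → queue [R, N, J, G, F, E, Q, L, C, M, P, K]
Visit R; enqueue A → queue [N, J, G, F, E, Q, L, C, M, P, K, A]
Visit N → queue [J, G, F, E, Q, L, C, M, P, K, A]
Visit J → queue [G, F, E, Q, L, C, M, P, K, A]
Visit G; enqueue O → queue [F, E, Q, L, C, M, P, K, A, O]
Visit F → queue [E, Q, L, C, M, P, K, A, O]
Visit E → queue [Q, L, C, M, P, K, A, O]
Visit Q → queue [L, C, M, P, K, A, O]
Visit L → queue [C, M, P, K, A, O]
Visit C; enqueue D → queue [M, P, K, A, O, D]
Visit M → queue [P, K, A, O, D]
Visit P → queue [K, A, O, D]
Visit K → queue [A, O, D]
Visit A → queue [O, D]
Visit O → queue [D]
Visit D → queue []

H, S, I, B, T, R, N, J, G, F, E, Q, L, C, M, P, K, A, O, D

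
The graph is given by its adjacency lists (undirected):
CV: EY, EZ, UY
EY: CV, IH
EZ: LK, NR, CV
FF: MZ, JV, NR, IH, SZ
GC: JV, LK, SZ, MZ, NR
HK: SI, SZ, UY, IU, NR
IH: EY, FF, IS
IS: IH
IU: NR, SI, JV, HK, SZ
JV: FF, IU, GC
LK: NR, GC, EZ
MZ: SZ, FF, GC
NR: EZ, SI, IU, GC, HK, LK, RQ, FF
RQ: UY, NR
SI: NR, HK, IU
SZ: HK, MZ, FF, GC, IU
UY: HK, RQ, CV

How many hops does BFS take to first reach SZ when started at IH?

2

Level 0: IH
Level 1: EY, FF, IS
Level 2: CV, JV, MZ, NR, SZ
Level 3: EZ, GC, HK, IU, LK, RQ, SI, UY
SZ first appears at level 2.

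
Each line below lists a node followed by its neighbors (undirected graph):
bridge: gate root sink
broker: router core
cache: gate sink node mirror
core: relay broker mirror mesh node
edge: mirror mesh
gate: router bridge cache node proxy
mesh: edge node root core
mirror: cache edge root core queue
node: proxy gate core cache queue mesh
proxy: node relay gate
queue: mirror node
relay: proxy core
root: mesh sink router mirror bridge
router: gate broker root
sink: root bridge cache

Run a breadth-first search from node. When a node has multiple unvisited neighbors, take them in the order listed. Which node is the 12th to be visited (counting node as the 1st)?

Visit node; enqueue proxy, gate, core, cache, queue, mesh → queue [proxy, gate, core, cache, queue, mesh]
Visit proxy; enqueue relay → queue [gate, core, cache, queue, mesh, relay]
Visit gate; enqueue router, bridge → queue [core, cache, queue, mesh, relay, router, bridge]
Visit core; enqueue broker, mirror → queue [cache, queue, mesh, relay, router, bridge, broker, mirror]
Visit cache; enqueue sink → queue [queue, mesh, relay, router, bridge, broker, mirror, sink]
Visit queue → queue [mesh, relay, router, bridge, broker, mirror, sink]
Visit mesh; enqueue edge, root → queue [relay, router, bridge, broker, mirror, sink, edge, root]
Visit relay → queue [router, bridge, broker, mirror, sink, edge, root]
Visit router → queue [bridge, broker, mirror, sink, edge, root]
Visit bridge → queue [broker, mirror, sink, edge, root]
Visit broker → queue [mirror, sink, edge, root]
Visit mirror → queue [sink, edge, root]
Visit sink → queue [edge, root]
Visit edge → queue [root]
Visit root → queue []

Visit order: node, proxy, gate, core, cache, queue, mesh, relay, router, bridge, broker, mirror, sink, edge, root

mirror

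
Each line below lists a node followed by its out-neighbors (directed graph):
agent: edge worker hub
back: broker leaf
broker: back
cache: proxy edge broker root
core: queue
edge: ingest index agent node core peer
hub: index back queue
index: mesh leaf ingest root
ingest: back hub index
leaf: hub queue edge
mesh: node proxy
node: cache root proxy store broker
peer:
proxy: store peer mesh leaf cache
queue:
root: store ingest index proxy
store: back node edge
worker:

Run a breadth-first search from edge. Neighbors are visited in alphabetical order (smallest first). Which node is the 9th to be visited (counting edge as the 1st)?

Visit edge; enqueue agent, core, index, ingest, node, peer → queue [agent, core, index, ingest, node, peer]
Visit agent; enqueue hub, worker → queue [core, index, ingest, node, peer, hub, worker]
Visit core; enqueue queue → queue [index, ingest, node, peer, hub, worker, queue]
Visit index; enqueue leaf, mesh, root → queue [ingest, node, peer, hub, worker, queue, leaf, mesh, root]
Visit ingest; enqueue back → queue [node, peer, hub, worker, queue, leaf, mesh, root, back]
Visit node; enqueue broker, cache, proxy, store → queue [peer, hub, worker, queue, leaf, mesh, root, back, broker, cache, proxy, store]
Visit peer → queue [hub, worker, queue, leaf, mesh, root, back, broker, cache, proxy, store]
Visit hub → queue [worker, queue, leaf, mesh, root, back, broker, cache, proxy, store]
Visit worker → queue [queue, leaf, mesh, root, back, broker, cache, proxy, store]
Visit queue → queue [leaf, mesh, root, back, broker, cache, proxy, store]
Visit leaf → queue [mesh, root, back, broker, cache, proxy, store]
Visit mesh → queue [root, back, broker, cache, proxy, store]
Visit root → queue [back, broker, cache, proxy, store]
Visit back → queue [broker, cache, proxy, store]
Visit broker → queue [cache, proxy, store]
Visit cache → queue [proxy, store]
Visit proxy → queue [store]
Visit store → queue []

Visit order: edge, agent, core, index, ingest, node, peer, hub, worker, queue, leaf, mesh, root, back, broker, cache, proxy, store

worker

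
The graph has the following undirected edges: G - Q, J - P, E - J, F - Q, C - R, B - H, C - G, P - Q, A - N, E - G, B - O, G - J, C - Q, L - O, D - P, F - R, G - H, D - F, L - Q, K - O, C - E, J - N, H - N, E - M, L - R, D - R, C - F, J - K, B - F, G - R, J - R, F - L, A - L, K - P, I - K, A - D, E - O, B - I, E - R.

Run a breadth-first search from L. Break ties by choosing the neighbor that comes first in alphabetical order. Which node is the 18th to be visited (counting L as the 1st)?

M

Visit L; enqueue A, F, O, Q, R → queue [A, F, O, Q, R]
Visit A; enqueue D, N → queue [F, O, Q, R, D, N]
Visit F; enqueue B, C → queue [O, Q, R, D, N, B, C]
Visit O; enqueue E, K → queue [Q, R, D, N, B, C, E, K]
Visit Q; enqueue G, P → queue [R, D, N, B, C, E, K, G, P]
Visit R; enqueue J → queue [D, N, B, C, E, K, G, P, J]
Visit D → queue [N, B, C, E, K, G, P, J]
Visit N; enqueue H → queue [B, C, E, K, G, P, J, H]
Visit B; enqueue I → queue [C, E, K, G, P, J, H, I]
Visit C → queue [E, K, G, P, J, H, I]
Visit E; enqueue M → queue [K, G, P, J, H, I, M]
Visit K → queue [G, P, J, H, I, M]
Visit G → queue [P, J, H, I, M]
Visit P → queue [J, H, I, M]
Visit J → queue [H, I, M]
Visit H → queue [I, M]
Visit I → queue [M]
Visit M → queue []

Visit order: L, A, F, O, Q, R, D, N, B, C, E, K, G, P, J, H, I, M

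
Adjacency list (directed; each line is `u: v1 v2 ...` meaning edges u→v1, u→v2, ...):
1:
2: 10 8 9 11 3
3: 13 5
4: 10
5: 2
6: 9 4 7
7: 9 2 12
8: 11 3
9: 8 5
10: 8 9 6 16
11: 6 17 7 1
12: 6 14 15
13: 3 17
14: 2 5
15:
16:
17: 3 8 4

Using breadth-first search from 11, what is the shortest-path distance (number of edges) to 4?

Level 0: 11
Level 1: 1, 6, 7, 17
Level 2: 2, 3, 4, 8, 9, 12
Level 3: 5, 10, 13, 14, 15
Level 4: 16
4 first appears at level 2.

2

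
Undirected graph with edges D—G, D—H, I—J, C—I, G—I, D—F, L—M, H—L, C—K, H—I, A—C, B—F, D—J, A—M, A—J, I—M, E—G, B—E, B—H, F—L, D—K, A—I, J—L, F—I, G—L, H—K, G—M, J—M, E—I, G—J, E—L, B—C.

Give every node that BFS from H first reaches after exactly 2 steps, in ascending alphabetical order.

Level 0: H
Level 1: B, D, I, K, L
Level 2: A, C, E, F, G, J, M

A, C, E, F, G, J, M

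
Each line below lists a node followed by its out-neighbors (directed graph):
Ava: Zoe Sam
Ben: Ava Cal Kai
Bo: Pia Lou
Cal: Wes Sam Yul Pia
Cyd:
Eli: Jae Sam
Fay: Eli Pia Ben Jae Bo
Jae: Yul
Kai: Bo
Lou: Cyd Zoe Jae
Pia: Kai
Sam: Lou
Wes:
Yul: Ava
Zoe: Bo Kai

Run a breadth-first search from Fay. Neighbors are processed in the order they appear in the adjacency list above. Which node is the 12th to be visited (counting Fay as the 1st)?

Lou

Visit Fay; enqueue Eli, Pia, Ben, Jae, Bo → queue [Eli, Pia, Ben, Jae, Bo]
Visit Eli; enqueue Sam → queue [Pia, Ben, Jae, Bo, Sam]
Visit Pia; enqueue Kai → queue [Ben, Jae, Bo, Sam, Kai]
Visit Ben; enqueue Ava, Cal → queue [Jae, Bo, Sam, Kai, Ava, Cal]
Visit Jae; enqueue Yul → queue [Bo, Sam, Kai, Ava, Cal, Yul]
Visit Bo; enqueue Lou → queue [Sam, Kai, Ava, Cal, Yul, Lou]
Visit Sam → queue [Kai, Ava, Cal, Yul, Lou]
Visit Kai → queue [Ava, Cal, Yul, Lou]
Visit Ava; enqueue Zoe → queue [Cal, Yul, Lou, Zoe]
Visit Cal; enqueue Wes → queue [Yul, Lou, Zoe, Wes]
Visit Yul → queue [Lou, Zoe, Wes]
Visit Lou; enqueue Cyd → queue [Zoe, Wes, Cyd]
Visit Zoe → queue [Wes, Cyd]
Visit Wes → queue [Cyd]
Visit Cyd → queue []

Visit order: Fay, Eli, Pia, Ben, Jae, Bo, Sam, Kai, Ava, Cal, Yul, Lou, Zoe, Wes, Cyd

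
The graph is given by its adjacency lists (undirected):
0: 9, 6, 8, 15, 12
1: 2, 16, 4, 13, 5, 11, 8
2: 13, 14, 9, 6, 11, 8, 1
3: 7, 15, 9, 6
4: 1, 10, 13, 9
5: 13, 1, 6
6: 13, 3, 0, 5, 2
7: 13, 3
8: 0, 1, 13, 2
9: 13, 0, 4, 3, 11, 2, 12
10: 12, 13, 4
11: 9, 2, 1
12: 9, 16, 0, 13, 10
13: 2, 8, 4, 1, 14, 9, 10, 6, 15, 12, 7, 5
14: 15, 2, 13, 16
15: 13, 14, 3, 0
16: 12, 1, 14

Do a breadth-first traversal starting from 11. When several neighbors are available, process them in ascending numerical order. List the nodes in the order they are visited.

11 -> 1 -> 2 -> 9 -> 4 -> 5 -> 8 -> 13 -> 16 -> 6 -> 14 -> 0 -> 3 -> 12 -> 10 -> 7 -> 15

Visit 11; enqueue 1, 2, 9 → queue [1, 2, 9]
Visit 1; enqueue 4, 5, 8, 13, 16 → queue [2, 9, 4, 5, 8, 13, 16]
Visit 2; enqueue 6, 14 → queue [9, 4, 5, 8, 13, 16, 6, 14]
Visit 9; enqueue 0, 3, 12 → queue [4, 5, 8, 13, 16, 6, 14, 0, 3, 12]
Visit 4; enqueue 10 → queue [5, 8, 13, 16, 6, 14, 0, 3, 12, 10]
Visit 5 → queue [8, 13, 16, 6, 14, 0, 3, 12, 10]
Visit 8 → queue [13, 16, 6, 14, 0, 3, 12, 10]
Visit 13; enqueue 7, 15 → queue [16, 6, 14, 0, 3, 12, 10, 7, 15]
Visit 16 → queue [6, 14, 0, 3, 12, 10, 7, 15]
Visit 6 → queue [14, 0, 3, 12, 10, 7, 15]
Visit 14 → queue [0, 3, 12, 10, 7, 15]
Visit 0 → queue [3, 12, 10, 7, 15]
Visit 3 → queue [12, 10, 7, 15]
Visit 12 → queue [10, 7, 15]
Visit 10 → queue [7, 15]
Visit 7 → queue [15]
Visit 15 → queue []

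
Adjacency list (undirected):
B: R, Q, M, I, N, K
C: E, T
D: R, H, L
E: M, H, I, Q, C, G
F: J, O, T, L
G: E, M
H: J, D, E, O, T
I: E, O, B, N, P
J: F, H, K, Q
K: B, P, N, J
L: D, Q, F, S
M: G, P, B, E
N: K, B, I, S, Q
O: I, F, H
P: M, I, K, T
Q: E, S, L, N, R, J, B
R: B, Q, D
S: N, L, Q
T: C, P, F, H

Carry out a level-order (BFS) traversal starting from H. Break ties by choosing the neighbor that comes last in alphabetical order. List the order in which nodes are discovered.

H T O J E D P F C I Q K M G R L N B S

Visit H; enqueue T, O, J, E, D → queue [T, O, J, E, D]
Visit T; enqueue P, F, C → queue [O, J, E, D, P, F, C]
Visit O; enqueue I → queue [J, E, D, P, F, C, I]
Visit J; enqueue Q, K → queue [E, D, P, F, C, I, Q, K]
Visit E; enqueue M, G → queue [D, P, F, C, I, Q, K, M, G]
Visit D; enqueue R, L → queue [P, F, C, I, Q, K, M, G, R, L]
Visit P → queue [F, C, I, Q, K, M, G, R, L]
Visit F → queue [C, I, Q, K, M, G, R, L]
Visit C → queue [I, Q, K, M, G, R, L]
Visit I; enqueue N, B → queue [Q, K, M, G, R, L, N, B]
Visit Q; enqueue S → queue [K, M, G, R, L, N, B, S]
Visit K → queue [M, G, R, L, N, B, S]
Visit M → queue [G, R, L, N, B, S]
Visit G → queue [R, L, N, B, S]
Visit R → queue [L, N, B, S]
Visit L → queue [N, B, S]
Visit N → queue [B, S]
Visit B → queue [S]
Visit S → queue []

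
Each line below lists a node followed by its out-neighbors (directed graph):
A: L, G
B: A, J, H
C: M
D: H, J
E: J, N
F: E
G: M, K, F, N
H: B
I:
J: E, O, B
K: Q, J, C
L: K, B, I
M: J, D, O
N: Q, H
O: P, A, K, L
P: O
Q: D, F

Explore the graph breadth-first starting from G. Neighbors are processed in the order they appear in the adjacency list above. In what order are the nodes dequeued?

G M K F N J D O Q C E H B P A L I

Visit G; enqueue M, K, F, N → queue [M, K, F, N]
Visit M; enqueue J, D, O → queue [K, F, N, J, D, O]
Visit K; enqueue Q, C → queue [F, N, J, D, O, Q, C]
Visit F; enqueue E → queue [N, J, D, O, Q, C, E]
Visit N; enqueue H → queue [J, D, O, Q, C, E, H]
Visit J; enqueue B → queue [D, O, Q, C, E, H, B]
Visit D → queue [O, Q, C, E, H, B]
Visit O; enqueue P, A, L → queue [Q, C, E, H, B, P, A, L]
Visit Q → queue [C, E, H, B, P, A, L]
Visit C → queue [E, H, B, P, A, L]
Visit E → queue [H, B, P, A, L]
Visit H → queue [B, P, A, L]
Visit B → queue [P, A, L]
Visit P → queue [A, L]
Visit A → queue [L]
Visit L; enqueue I → queue [I]
Visit I → queue []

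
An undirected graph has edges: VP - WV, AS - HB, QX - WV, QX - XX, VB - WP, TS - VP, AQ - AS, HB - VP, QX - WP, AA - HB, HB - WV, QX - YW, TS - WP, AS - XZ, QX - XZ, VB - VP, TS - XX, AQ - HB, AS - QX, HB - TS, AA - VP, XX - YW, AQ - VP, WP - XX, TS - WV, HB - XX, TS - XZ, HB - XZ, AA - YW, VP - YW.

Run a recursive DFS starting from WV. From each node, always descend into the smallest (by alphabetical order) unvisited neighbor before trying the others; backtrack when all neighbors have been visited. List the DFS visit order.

WV HB AA VP AQ AS QX WP TS XX YW XZ VB

Visit WV
WV → HB
HB → AA
AA → VP
VP → AQ
AQ → AS
AS → QX
QX → WP
WP → TS
TS → XX
XX → YW
TS → XZ
WP → VB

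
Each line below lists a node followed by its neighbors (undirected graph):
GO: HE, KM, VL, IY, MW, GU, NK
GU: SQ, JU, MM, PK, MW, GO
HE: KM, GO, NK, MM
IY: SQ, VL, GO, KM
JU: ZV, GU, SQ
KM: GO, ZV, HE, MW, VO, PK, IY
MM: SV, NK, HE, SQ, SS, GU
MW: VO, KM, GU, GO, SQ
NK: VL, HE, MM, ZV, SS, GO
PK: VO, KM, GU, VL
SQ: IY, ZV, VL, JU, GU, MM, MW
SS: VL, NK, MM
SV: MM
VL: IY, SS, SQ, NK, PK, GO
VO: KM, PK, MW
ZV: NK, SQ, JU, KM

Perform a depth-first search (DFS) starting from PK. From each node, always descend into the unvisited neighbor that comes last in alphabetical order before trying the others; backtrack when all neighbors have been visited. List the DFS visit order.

PK, VO, MW, SQ, ZV, NK, VL, SS, MM, SV, HE, KM, IY, GO, GU, JU

Visit PK
PK → VO
VO → MW
MW → SQ
SQ → ZV
ZV → NK
NK → VL
VL → SS
SS → MM
MM → SV
MM → HE
HE → KM
KM → IY
IY → GO
GO → GU
GU → JU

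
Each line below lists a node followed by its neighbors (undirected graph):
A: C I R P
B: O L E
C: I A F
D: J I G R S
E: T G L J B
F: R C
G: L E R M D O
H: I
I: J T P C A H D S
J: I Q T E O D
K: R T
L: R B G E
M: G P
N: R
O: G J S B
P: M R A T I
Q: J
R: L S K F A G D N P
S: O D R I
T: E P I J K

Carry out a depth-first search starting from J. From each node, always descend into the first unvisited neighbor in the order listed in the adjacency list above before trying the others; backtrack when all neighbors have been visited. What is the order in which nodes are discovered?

J I T E G L R S O B D K F C A P M N H Q

Visit J
J → I
I → T
T → E
E → G
G → L
L → R
R → S
S → O
O → B
S → D
R → K
R → F
F → C
C → A
A → P
P → M
R → N
I → H
J → Q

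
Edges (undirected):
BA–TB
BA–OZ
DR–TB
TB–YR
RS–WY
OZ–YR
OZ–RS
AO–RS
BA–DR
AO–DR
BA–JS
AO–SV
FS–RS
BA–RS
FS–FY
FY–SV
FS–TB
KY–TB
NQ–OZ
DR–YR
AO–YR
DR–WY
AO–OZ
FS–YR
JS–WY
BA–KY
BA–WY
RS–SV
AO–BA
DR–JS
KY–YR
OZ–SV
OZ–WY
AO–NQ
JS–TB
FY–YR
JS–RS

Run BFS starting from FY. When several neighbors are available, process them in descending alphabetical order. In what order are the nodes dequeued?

Visit FY; enqueue YR, SV, FS → queue [YR, SV, FS]
Visit YR; enqueue TB, OZ, KY, DR, AO → queue [SV, FS, TB, OZ, KY, DR, AO]
Visit SV; enqueue RS → queue [FS, TB, OZ, KY, DR, AO, RS]
Visit FS → queue [TB, OZ, KY, DR, AO, RS]
Visit TB; enqueue JS, BA → queue [OZ, KY, DR, AO, RS, JS, BA]
Visit OZ; enqueue WY, NQ → queue [KY, DR, AO, RS, JS, BA, WY, NQ]
Visit KY → queue [DR, AO, RS, JS, BA, WY, NQ]
Visit DR → queue [AO, RS, JS, BA, WY, NQ]
Visit AO → queue [RS, JS, BA, WY, NQ]
Visit RS → queue [JS, BA, WY, NQ]
Visit JS → queue [BA, WY, NQ]
Visit BA → queue [WY, NQ]
Visit WY → queue [NQ]
Visit NQ → queue []

FY, YR, SV, FS, TB, OZ, KY, DR, AO, RS, JS, BA, WY, NQ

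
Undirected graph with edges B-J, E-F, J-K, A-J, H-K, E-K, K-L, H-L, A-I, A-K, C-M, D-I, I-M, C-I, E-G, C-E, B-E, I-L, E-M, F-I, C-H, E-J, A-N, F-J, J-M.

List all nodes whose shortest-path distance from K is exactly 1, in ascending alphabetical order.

Level 0: K
Level 1: A, E, H, J, L
Level 2: B, C, F, G, I, M, N
Level 3: D

A, E, H, J, L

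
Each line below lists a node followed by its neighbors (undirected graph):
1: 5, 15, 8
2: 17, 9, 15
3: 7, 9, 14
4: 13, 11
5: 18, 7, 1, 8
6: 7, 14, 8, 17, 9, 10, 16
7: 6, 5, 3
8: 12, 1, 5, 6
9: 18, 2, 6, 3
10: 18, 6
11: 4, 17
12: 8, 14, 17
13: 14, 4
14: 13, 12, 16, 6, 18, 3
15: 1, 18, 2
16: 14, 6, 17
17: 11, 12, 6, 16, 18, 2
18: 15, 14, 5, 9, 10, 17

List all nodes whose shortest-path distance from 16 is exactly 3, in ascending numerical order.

1, 4, 5, 15

Level 0: 16
Level 1: 6, 14, 17
Level 2: 2, 3, 7, 8, 9, 10, 11, 12, 13, 18
Level 3: 1, 4, 5, 15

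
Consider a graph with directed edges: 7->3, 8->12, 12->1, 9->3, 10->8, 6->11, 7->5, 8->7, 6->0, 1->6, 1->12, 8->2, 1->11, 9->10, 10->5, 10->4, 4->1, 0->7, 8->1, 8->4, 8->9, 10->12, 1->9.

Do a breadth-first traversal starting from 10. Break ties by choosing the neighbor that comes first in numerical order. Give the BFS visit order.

Visit 10; enqueue 4, 5, 8, 12 → queue [4, 5, 8, 12]
Visit 4; enqueue 1 → queue [5, 8, 12, 1]
Visit 5 → queue [8, 12, 1]
Visit 8; enqueue 2, 7, 9 → queue [12, 1, 2, 7, 9]
Visit 12 → queue [1, 2, 7, 9]
Visit 1; enqueue 6, 11 → queue [2, 7, 9, 6, 11]
Visit 2 → queue [7, 9, 6, 11]
Visit 7; enqueue 3 → queue [9, 6, 11, 3]
Visit 9 → queue [6, 11, 3]
Visit 6; enqueue 0 → queue [11, 3, 0]
Visit 11 → queue [3, 0]
Visit 3 → queue [0]
Visit 0 → queue []

10 → 4 → 5 → 8 → 12 → 1 → 2 → 7 → 9 → 6 → 11 → 3 → 0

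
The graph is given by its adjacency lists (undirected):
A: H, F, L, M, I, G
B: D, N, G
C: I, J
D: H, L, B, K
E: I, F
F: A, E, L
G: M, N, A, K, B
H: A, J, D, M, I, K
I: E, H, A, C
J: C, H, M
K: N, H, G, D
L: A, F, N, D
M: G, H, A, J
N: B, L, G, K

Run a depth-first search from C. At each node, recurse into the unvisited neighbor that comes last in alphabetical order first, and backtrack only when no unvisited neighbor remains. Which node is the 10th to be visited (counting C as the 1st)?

I

Visit C
C → J
J → M
M → H
H → K
K → N
N → L
L → F
F → E
E → I
I → A
A → G
G → B
B → D

Visit order: C, J, M, H, K, N, L, F, E, I, A, G, B, D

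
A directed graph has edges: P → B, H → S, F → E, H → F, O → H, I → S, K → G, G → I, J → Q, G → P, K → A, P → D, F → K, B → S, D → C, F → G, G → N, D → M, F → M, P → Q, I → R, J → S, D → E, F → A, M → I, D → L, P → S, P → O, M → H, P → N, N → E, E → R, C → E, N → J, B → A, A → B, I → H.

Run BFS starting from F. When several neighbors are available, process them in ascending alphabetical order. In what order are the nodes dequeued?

F -> A -> E -> G -> K -> M -> B -> R -> I -> N -> P -> H -> S -> J -> D -> O -> Q -> C -> L

Visit F; enqueue A, E, G, K, M → queue [A, E, G, K, M]
Visit A; enqueue B → queue [E, G, K, M, B]
Visit E; enqueue R → queue [G, K, M, B, R]
Visit G; enqueue I, N, P → queue [K, M, B, R, I, N, P]
Visit K → queue [M, B, R, I, N, P]
Visit M; enqueue H → queue [B, R, I, N, P, H]
Visit B; enqueue S → queue [R, I, N, P, H, S]
Visit R → queue [I, N, P, H, S]
Visit I → queue [N, P, H, S]
Visit N; enqueue J → queue [P, H, S, J]
Visit P; enqueue D, O, Q → queue [H, S, J, D, O, Q]
Visit H → queue [S, J, D, O, Q]
Visit S → queue [J, D, O, Q]
Visit J → queue [D, O, Q]
Visit D; enqueue C, L → queue [O, Q, C, L]
Visit O → queue [Q, C, L]
Visit Q → queue [C, L]
Visit C → queue [L]
Visit L → queue []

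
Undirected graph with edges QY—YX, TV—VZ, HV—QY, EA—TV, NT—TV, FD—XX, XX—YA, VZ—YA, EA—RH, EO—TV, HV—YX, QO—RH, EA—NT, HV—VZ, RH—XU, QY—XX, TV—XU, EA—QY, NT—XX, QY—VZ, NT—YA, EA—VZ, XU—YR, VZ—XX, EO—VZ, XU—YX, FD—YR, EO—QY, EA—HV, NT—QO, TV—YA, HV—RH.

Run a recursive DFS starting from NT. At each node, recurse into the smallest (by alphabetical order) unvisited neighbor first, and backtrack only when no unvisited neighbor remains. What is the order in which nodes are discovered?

NT -> EA -> HV -> QY -> EO -> TV -> VZ -> XX -> FD -> YR -> XU -> RH -> QO -> YX -> YA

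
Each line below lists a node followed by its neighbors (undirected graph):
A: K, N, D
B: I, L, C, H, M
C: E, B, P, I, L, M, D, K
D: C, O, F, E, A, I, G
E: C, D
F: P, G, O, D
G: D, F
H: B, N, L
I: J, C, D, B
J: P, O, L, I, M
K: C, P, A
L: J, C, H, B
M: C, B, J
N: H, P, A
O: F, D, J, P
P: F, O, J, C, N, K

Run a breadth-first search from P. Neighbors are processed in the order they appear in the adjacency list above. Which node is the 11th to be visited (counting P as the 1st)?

Visit P; enqueue F, O, J, C, N, K → queue [F, O, J, C, N, K]
Visit F; enqueue G, D → queue [O, J, C, N, K, G, D]
Visit O → queue [J, C, N, K, G, D]
Visit J; enqueue L, I, M → queue [C, N, K, G, D, L, I, M]
Visit C; enqueue E, B → queue [N, K, G, D, L, I, M, E, B]
Visit N; enqueue H, A → queue [K, G, D, L, I, M, E, B, H, A]
Visit K → queue [G, D, L, I, M, E, B, H, A]
Visit G → queue [D, L, I, M, E, B, H, A]
Visit D → queue [L, I, M, E, B, H, A]
Visit L → queue [I, M, E, B, H, A]
Visit I → queue [M, E, B, H, A]
Visit M → queue [E, B, H, A]
Visit E → queue [B, H, A]
Visit B → queue [H, A]
Visit H → queue [A]
Visit A → queue []

Visit order: P, F, O, J, C, N, K, G, D, L, I, M, E, B, H, A

I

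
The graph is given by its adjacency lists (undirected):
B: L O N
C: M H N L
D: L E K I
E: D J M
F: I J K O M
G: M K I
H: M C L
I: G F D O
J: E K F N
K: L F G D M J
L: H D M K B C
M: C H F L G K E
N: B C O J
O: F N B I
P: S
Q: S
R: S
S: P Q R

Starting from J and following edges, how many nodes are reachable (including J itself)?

14

BFS from J visits: J, E, K, F, N, D, M, L, G, I, O, B, C, H
Reachable nodes: 14 of 18 total.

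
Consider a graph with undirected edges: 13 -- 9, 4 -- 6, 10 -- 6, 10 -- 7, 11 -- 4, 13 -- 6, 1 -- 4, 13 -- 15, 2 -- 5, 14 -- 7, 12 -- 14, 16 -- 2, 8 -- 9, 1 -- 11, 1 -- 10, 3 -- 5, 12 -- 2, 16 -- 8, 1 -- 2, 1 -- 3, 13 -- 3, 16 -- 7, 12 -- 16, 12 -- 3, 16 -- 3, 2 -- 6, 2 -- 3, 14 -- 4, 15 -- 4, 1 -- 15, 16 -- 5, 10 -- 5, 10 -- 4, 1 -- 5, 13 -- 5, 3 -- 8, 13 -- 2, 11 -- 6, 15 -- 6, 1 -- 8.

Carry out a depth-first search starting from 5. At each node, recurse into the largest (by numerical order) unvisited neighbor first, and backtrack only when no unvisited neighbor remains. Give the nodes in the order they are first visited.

5 -> 16 -> 12 -> 14 -> 7 -> 10 -> 6 -> 15 -> 13 -> 9 -> 8 -> 3 -> 2 -> 1 -> 11 -> 4

Visit 5
5 → 16
16 → 12
12 → 14
14 → 7
7 → 10
10 → 6
6 → 15
15 → 13
13 → 9
9 → 8
8 → 3
3 → 2
2 → 1
1 → 11
11 → 4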